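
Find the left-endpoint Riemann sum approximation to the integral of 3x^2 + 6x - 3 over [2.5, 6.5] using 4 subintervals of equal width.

Δx = (6.5 − 2.5)/4 = 1.
Left endpoints: 2.5, 3.5, 4.5, 5.5.
f(2.5) = 30.75, f(3.5) = 54.75, f(4.5) = 84.75, f(5.5) = 120.75.
Sum = Δx · [f(2.5) + f(3.5) + f(4.5) + f(5.5)].
Sum = 291.

291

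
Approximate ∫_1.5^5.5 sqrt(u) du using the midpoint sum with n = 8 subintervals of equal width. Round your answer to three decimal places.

7.376

Δu = (5.5 − 1.5)/8 = 0.5.
Midpoints: 1.75, 2.25, 2.75, 3.25, 3.75, 4.25, 4.75, 5.25.
f(1.75) ≈ 1.323, f(2.25) ≈ 1.500, f(2.75) ≈ 1.658, f(3.25) ≈ 1.803, f(3.75) ≈ 1.936, f(4.25) ≈ 2.062, f(4.75) ≈ 2.179, f(5.25) ≈ 2.291.
Sum = Δu · [f(1.75) + f(2.25) + f(2.75) + ...].
Sum ≈ 7.376.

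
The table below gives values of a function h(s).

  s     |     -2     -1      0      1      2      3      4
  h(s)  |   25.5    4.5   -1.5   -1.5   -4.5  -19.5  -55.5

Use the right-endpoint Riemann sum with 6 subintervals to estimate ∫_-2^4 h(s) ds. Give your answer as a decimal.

-78

Δs = 1.
Sum = 1·[4.5 + (-1.5) + (-1.5) + (-4.5) + (-19.5) + (-55.5)] = -78.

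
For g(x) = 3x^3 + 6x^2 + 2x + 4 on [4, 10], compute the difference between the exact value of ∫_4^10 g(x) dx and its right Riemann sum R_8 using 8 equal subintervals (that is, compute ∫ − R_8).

-1285.3125

Exact integral: ∫_4^10 g(x) dx = 9288.
R_8 = 10573.3125.
Error = 9288 − 10573.3125 = -1285.3125.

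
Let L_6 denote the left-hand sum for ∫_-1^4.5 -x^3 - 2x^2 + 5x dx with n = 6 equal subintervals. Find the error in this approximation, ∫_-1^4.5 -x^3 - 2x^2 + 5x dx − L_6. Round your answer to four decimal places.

Exact integral: ∫_-1^4.5 f(x) dx ≈ -115.557292.
L_6 ≈ -73.876013.
Error ≈ -115.557292 − (-73.876013) ≈ -41.6813.

-41.6813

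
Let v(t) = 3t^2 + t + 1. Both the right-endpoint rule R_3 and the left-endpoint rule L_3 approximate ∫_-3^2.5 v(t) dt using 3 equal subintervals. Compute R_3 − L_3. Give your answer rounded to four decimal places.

R_3 ≈ 53.472222.
L_3 ≈ 58.513889.
R_3 − L_3 ≈ -5.0417.

-5.0417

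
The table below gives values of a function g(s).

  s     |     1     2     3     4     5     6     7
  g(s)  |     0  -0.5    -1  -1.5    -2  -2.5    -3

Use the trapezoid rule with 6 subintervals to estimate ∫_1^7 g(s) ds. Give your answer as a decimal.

Δs = 1.
T_6 = (1/2)·[0 + 2·(-0.5) + 2·(-1) + 2·(-1.5) + 2·(-2) + 2·(-2.5) + (-3)] = -9.

-9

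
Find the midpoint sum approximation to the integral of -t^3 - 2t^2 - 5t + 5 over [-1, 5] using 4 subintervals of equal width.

-261

Δt = (5 − (-1))/4 = 1.5.
Midpoints: -0.25, 1.25, 2.75, 4.25.
f(-0.25) = 6.140625, f(1.25) = -6.328125, f(2.75) = -44.671875, f(4.25) = -129.140625.
Sum = Δt · [f(-0.25) + f(1.25) + f(2.75) + f(4.25)].
Sum = -261.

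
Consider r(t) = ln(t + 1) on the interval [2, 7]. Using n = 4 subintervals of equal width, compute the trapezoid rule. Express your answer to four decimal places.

Δt = (7 − 2)/4 = 1.25.
r(2) ≈ 1.0986, r(3.25) ≈ 1.4469, r(4.5) ≈ 1.7047, r(5.75) ≈ 1.9095, r(7) ≈ 2.0794.
T_4 = (Δt/2)·[r(t_0) + 2r(t_1) + 2r(t_2) + 2r(t_3) + r(t_4)].
Sum ≈ 8.3128.

8.3128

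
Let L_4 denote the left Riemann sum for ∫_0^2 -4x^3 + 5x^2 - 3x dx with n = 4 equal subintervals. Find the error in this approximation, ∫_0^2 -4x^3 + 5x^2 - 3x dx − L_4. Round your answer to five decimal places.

Exact integral: ∫_0^2 f(x) dx ≈ -8.6666667.
L_4 = -4.75.
Error ≈ -8.6666667 − (-4.75) ≈ -3.91667.

-3.91667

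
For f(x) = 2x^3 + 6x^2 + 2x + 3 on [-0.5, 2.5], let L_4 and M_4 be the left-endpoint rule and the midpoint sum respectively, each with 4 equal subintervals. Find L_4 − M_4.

L_4 = 41.8125.
M_4 = 64.3125.
L_4 − M_4 = -22.5.

-22.5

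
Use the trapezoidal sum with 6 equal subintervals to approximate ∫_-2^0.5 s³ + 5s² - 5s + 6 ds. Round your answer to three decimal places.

Δs = (0.5 − (-2))/6 = 5/12.
f(-2) = 28, f(-19/12) = 38849/1728, f(-7/6) = 3683/216, f(-0.75) = 12.140625, f(-1/3) = 221/27, f(1/12) = 9709/1728, f(0.5) = 4.875.
T_6 = (Δs/2)·[f(s_0) + 2f(s_1) + ... + 2f(s_{5}) + f(s_6)].
Sum ≈ 34.131.

34.131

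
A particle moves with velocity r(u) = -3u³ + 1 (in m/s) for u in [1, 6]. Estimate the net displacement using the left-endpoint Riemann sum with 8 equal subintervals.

-774.94140625

Δu = (6 − 1)/8 = 0.625.
Left endpoints: 1, 1.625, 2.25, 2.875, 3.5, 4.125, 4.75, 5.375.
r(1) = -2, r(1.625) = -6079/512, r(2.25) = -33.171875, r(2.875) = -35989/512, r(3.5) = -127.625, r(4.125) = -107299/512, r(4.75) = -320.515625, r(5.375) = -238009/512.
Sum = Δu · [r(1) + r(1.625) + r(2.25) + ...].
Sum = -774.94140625.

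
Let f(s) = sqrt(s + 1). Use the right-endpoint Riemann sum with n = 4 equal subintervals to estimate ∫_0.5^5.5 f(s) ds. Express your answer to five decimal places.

Δs = (5.5 − 0.5)/4 = 1.25.
Right endpoints: 1.75, 3, 4.25, 5.5.
f(1.75) ≈ 1.65831, f(3) ≈ 2.00000, f(4.25) ≈ 2.29129, f(5.5) ≈ 2.54951.
Sum = Δs · [f(1.75) + f(3) + f(4.25) + f(5.5)].
Sum ≈ 10.62389.

10.62389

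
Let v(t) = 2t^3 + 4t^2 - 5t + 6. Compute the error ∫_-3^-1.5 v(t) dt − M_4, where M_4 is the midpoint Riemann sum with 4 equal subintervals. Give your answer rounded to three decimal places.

Exact integral: ∫_-3^-1.5 v(t) dt = 19.40625.
M_4 ≈ 19.57324.
Error ≈ 19.40625 − 19.57324 ≈ -0.167.

-0.167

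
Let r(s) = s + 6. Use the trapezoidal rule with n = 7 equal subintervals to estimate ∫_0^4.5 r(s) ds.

37.125

Δs = (4.5 − 0)/7 = 9/14.
r(0) = 6, r(9/14) = 93/14, r(9/7) = 51/7, r(27/14) = 111/14, r(18/7) = 60/7, r(45/14) = 129/14, r(27/7) = 69/7, r(4.5) = 10.5.
T_7 = (Δs/2)·[r(s_0) + 2r(s_1) + ... + 2r(s_{6}) + r(s_7)].
Sum = 37.125.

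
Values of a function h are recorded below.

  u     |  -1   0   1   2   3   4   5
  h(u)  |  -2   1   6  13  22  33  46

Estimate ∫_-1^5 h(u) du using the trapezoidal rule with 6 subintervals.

97

Δu = 1.
T_6 = (1/2)·[(-2) + 2·1 + 2·6 + 2·13 + 2·22 + 2·33 + 46] = 97.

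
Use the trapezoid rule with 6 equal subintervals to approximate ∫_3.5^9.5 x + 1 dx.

Δx = (9.5 − 3.5)/6 = 1.
f(3.5) = 4.5, f(4.5) = 5.5, f(5.5) = 6.5, f(6.5) = 7.5, f(7.5) = 8.5, f(8.5) = 9.5, f(9.5) = 10.5.
T_6 = (Δx/2)·[f(x_0) + 2f(x_1) + ... + 2f(x_{5}) + f(x_6)].
Sum = 45.

45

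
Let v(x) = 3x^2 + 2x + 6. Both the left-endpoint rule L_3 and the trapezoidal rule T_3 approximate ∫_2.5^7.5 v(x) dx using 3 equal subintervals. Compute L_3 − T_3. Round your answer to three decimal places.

L_3 ≈ 359.86111.
T_3 ≈ 493.19444.
L_3 − T_3 ≈ -133.333.

-133.333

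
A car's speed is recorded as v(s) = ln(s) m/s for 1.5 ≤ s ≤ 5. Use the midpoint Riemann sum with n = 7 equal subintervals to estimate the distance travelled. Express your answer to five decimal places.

Δs = (5 − 1.5)/7 = 0.5.
Midpoints: 1.75, 2.25, 2.75, 3.25, 3.75, 4.25, 4.75.
v(1.75) ≈ 0.55962, v(2.25) ≈ 0.81093, v(2.75) ≈ 1.01160, v(3.25) ≈ 1.17865, v(3.75) ≈ 1.32176, v(4.25) ≈ 1.44692, v(4.75) ≈ 1.55814.
Sum = Δs · [v(1.75) + v(2.25) + v(2.75) + ...].
Sum ≈ 3.94381.

3.94381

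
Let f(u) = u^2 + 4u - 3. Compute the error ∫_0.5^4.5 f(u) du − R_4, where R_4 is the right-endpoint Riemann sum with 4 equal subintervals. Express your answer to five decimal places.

Exact integral: ∫_0.5^4.5 f(u) du ≈ 58.3333333.
R_4 = 77.
Error ≈ 58.3333333 − 77 ≈ -18.66667.

-18.66667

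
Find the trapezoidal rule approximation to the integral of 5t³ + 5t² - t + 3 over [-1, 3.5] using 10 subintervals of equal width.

Δt = (3.5 − (-1))/10 = 0.45.
f(-1) = 4, f(-0.55) = 4.230625, f(-0.1) = 3.145, f(0.35) = 3.476875, f(0.8) = 7.96, f(1.25) = 19.328125, f(1.7) = 40.315, f(2.15) = 73.654375, f(2.6) = 122.08, f(3.05) = 188.325625, f(3.5) = 275.125.
T_10 = (Δt/2)·[f(t_0) + 2f(t_1) + ... + 2f(t_{9}) + f(t_10)].
Sum = 270.93515625.

270.93515625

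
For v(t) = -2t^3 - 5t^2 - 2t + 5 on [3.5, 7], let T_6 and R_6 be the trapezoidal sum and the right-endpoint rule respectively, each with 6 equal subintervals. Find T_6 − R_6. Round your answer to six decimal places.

T_6 ≈ -1652.17216435.
R_6 ≈ -1882.88049769.
T_6 − R_6 ≈ 230.708333.

230.708333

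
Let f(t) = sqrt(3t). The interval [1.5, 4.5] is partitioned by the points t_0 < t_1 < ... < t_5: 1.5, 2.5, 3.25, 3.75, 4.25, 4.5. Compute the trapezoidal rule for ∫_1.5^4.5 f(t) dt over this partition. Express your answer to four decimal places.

8.8839

Subinterval widths: 1, 0.75, 0.5, 0.5, 0.25.
f(1.5) ≈ 2.1213, f(2.5) ≈ 2.7386, f(3.25) ≈ 3.1225, f(3.75) ≈ 3.3541, f(4.25) ≈ 3.5707, f(4.5) ≈ 3.6742.
On each subinterval the trapezoid contributes (Δt_i/2)·[f(t_{i-1}) + f(t_i)].
Sum ≈ 8.8839.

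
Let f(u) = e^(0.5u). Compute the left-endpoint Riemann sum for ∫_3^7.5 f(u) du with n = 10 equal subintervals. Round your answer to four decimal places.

Δu = (7.5 − 3)/10 = 0.45.
Left endpoints: 3, 3.45, 3.9, 4.35, 4.8, 5.25, 5.7, 6.15, 6.6, 7.05.
f(3) ≈ 4.4817, f(3.45) ≈ 5.6125, f(3.9) ≈ 7.0287, f(4.35) ≈ 8.8022, f(4.8) ≈ 11.0232, f(5.25) ≈ 13.8046, f(5.7) ≈ 17.2878, f(6.15) ≈ 21.6499, f(6.6) ≈ 27.1126, f(7.05) ≈ 33.9538.
Sum = Δu · [f(3) + f(3.45) + f(3.9) + ...].
Sum ≈ 67.8406.

67.8406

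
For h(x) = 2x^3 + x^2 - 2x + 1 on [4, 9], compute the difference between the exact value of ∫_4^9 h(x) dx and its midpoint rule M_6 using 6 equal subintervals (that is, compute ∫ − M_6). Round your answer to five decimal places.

11.57407

Exact integral: ∫_4^9 h(x) dx ≈ 3314.1666667.
M_6 ≈ 3302.5925926.
Error ≈ 3314.1666667 − 3302.5925926 ≈ 11.57407.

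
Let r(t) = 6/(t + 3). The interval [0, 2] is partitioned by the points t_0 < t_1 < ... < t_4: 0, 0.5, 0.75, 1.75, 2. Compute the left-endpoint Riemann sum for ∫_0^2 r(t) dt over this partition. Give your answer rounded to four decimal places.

3.3444

Subinterval widths: 0.5, 0.25, 1, 0.25.
Left endpoints: 0, 0.5, 0.75, 1.75.
r(0) = 2, r(0.5) = 12/7, r(0.75) = 1.6, r(1.75) = 24/19.
Sum = Σ Δt_i · r(t_i).
Sum ≈ 3.3444.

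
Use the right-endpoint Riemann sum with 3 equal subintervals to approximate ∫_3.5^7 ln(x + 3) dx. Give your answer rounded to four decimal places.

Δx = (7 − 3.5)/3 = 7/6.
Right endpoints: 14/3, 35/6, 7.
f(14/3) ≈ 2.0369, f(35/6) ≈ 2.1785, f(7) ≈ 2.3026.
Sum = Δx · [f(14/3) + f(35/6) + f(7)].
Sum ≈ 7.6043.

7.6043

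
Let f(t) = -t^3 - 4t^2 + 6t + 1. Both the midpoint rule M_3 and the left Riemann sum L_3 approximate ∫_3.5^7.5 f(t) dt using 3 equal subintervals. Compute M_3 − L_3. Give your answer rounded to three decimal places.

M_3 ≈ -1110.68519.
L_3 ≈ -793.12963.
M_3 − L_3 ≈ -317.556.

-317.556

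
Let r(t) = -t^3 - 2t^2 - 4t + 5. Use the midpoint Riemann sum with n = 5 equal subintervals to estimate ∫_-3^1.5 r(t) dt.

34.6584375

Δt = (1.5 − (-3))/5 = 0.9.
Midpoints: -2.55, -1.65, -0.75, 0.15, 1.05.
r(-2.55) = 18.776375, r(-1.65) = 10.647125, r(-0.75) = 7.296875, r(0.15) = 4.351625, r(1.05) = -2.562625.
Sum = Δt · [r(-2.55) + r(-1.65) + r(-0.75) + r(0.15) + r(1.05)].
Sum = 34.6584375.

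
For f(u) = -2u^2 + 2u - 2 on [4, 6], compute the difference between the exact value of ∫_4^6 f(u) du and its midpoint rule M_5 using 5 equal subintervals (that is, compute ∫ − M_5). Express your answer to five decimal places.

Exact integral: ∫_4^6 f(u) du ≈ -85.3333333.
M_5 = -85.28.
Error ≈ -85.3333333 − (-85.28) ≈ -0.05333.

-0.05333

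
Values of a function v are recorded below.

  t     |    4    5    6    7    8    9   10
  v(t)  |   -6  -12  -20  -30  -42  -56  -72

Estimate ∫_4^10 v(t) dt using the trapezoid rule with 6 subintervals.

-199

Δt = 1.
T_6 = (1/2)·[(-6) + 2·(-12) + 2·(-20) + 2·(-30) + 2·(-42) + 2·(-56) + (-72)] = -199.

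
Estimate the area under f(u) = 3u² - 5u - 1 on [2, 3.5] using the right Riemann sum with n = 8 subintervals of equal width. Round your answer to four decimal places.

14.3936

Δu = (3.5 − 2)/8 = 0.1875.
Right endpoints: 2.1875, 2.375, 2.5625, 2.75, 2.9375, 3.125, 3.3125, 3.5.
f(2.1875) = 2.41796875, f(2.375) = 4.046875, f(2.5625) = 5.88671875, f(2.75) = 7.9375, f(2.9375) = 10.19921875, f(3.125) = 12.671875, f(3.3125) = 15.35546875, f(3.5) = 18.25.
Sum = Δu · [f(2.1875) + f(2.375) + f(2.5625) + ...].
Sum ≈ 14.3936.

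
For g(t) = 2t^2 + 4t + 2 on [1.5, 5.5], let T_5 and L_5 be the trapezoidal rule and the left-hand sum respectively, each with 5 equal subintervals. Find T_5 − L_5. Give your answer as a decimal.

T_5 = 173.52.
L_5 = 144.72.
T_5 − L_5 = 28.8.

28.8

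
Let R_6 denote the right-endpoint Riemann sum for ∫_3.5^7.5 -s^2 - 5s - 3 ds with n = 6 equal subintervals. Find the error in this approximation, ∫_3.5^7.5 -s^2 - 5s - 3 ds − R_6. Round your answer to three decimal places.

Exact integral: ∫_3.5^7.5 f(s) ds ≈ -248.33333.
R_6 ≈ -269.96296.
Error ≈ -248.33333 − (-269.96296) ≈ 21.630.

21.630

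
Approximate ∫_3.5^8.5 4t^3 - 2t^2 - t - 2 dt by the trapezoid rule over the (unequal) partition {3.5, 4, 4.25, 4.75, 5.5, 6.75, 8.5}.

Subinterval widths: 0.5, 0.25, 0.5, 0.75, 1.25, 1.75.
f(3.5) = 141.5, f(4) = 218, f(4.25) = 264.6875, f(4.75) = 376.8125, f(5.5) = 597.5, f(6.75) = 1130.3125, f(8.5) = 2301.5.
On each subinterval the trapezoid contributes (Δt_i/2)·[f(t_{i-1}) + f(t_i)].
Sum = 4758.671875.

4758.671875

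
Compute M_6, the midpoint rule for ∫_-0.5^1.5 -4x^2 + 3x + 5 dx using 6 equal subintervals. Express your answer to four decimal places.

8.4074

Δx = (1.5 − (-0.5))/6 = 1/3.
Midpoints: -1/3, 0, 1/3, 2/3, 1, 4/3.
f(-1/3) = 32/9, f(0) = 5, f(1/3) = 50/9, f(2/3) = 47/9, f(1) = 4, f(4/3) = 17/9.
Sum = Δx · [f(-1/3) + f(0) + f(1/3) + ...].
Sum ≈ 8.4074.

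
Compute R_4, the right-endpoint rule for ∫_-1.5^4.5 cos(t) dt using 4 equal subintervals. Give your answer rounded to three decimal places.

-0.195

Δt = (4.5 − (-1.5))/4 = 1.5.
Right endpoints: 0, 1.5, 3, 4.5.
f(0) ≈ 1.000, f(1.5) ≈ 0.071, f(3) ≈ -0.990, f(4.5) ≈ -0.211.
Sum = Δt · [f(0) + f(1.5) + f(3) + f(4.5)].
Sum ≈ -0.195.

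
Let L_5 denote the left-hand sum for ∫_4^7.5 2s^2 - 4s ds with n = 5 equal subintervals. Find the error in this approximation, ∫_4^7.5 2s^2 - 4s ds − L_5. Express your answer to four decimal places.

Exact integral: ∫_4^7.5 f(s) ds ≈ 158.083333.
L_5 = 135.38.
Error ≈ 158.083333 − 135.38 ≈ 22.7033.

22.7033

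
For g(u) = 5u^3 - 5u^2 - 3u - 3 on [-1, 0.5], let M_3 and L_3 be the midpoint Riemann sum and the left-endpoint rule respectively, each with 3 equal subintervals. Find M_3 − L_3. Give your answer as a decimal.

M_3 = -6.1484375.
L_3 = -8.1875.
M_3 − L_3 = 2.0390625.

2.0390625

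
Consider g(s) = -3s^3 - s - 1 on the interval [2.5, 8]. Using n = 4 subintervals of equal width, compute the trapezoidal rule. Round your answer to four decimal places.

Δs = (8 − 2.5)/4 = 1.375.
g(2.5) = -50.375, g(3.875) = -91869/512, g(5.25) = -440.359375, g(6.625) = -450535/512, g(8) = -1545.
T_4 = (Δs/2)·[g(s_0) + 2g(s_1) + 2g(s_2) + 2g(s_3) + g(s_4)].
Sum ≈ -3158.9658.

-3158.9658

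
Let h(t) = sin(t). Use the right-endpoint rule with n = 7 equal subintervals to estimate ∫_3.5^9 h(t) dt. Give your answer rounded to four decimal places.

Δt = (9 − 3.5)/7 = 11/14.
Right endpoints: 30/7, 71/14, 41/7, 93/14, 52/7, 115/14, 9.
h(30/7) ≈ -0.9103, h(71/14) ≈ -0.9362, h(41/7) ≈ -0.4133, h(93/14) ≈ 0.3520, h(52/7) ≈ 0.9109, h(115/14) ≈ 0.9358, h(9) ≈ 0.4121.
Sum = Δt · [h(30/7) + h(71/14) + h(41/7) + ...].
Sum ≈ 0.2757.

0.2757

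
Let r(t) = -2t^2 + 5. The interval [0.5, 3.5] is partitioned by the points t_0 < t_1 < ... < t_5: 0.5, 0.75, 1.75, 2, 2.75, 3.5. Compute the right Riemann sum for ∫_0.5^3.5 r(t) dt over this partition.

Subinterval widths: 0.25, 1, 0.25, 0.75, 0.75.
Right endpoints: 0.75, 1.75, 2, 2.75, 3.5.
r(0.75) = 3.875, r(1.75) = -1.125, r(2) = -3, r(2.75) = -10.125, r(3.5) = -19.5.
Sum = Σ Δt_i · r(t_i).
Sum = -23.125.

-23.125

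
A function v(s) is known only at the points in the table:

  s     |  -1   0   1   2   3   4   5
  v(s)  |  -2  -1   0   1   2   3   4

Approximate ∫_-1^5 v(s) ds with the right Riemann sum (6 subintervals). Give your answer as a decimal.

9

Δs = 1.
Sum = 1·[(-1) + 0 + 1 + 2 + 3 + 4] = 9.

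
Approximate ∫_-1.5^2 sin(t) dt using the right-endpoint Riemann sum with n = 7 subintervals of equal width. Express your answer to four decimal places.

0.9534

Δt = (2 − (-1.5))/7 = 0.5.
Right endpoints: -1, -0.5, 0, 0.5, 1, 1.5, 2.
f(-1) ≈ -0.8415, f(-0.5) ≈ -0.4794, f(0) ≈ 0.0000, f(0.5) ≈ 0.4794, f(1) ≈ 0.8415, f(1.5) ≈ 0.9975, f(2) ≈ 0.9093.
Sum = Δt · [f(-1) + f(-0.5) + f(0) + ...].
Sum ≈ 0.9534.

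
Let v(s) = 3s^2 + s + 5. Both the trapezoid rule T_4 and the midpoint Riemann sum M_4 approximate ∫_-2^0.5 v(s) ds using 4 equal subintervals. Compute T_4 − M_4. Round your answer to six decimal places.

T_4 = 19.23828125.
M_4 ≈ 18.50585938.
T_4 − M_4 ≈ 0.732422.

0.732422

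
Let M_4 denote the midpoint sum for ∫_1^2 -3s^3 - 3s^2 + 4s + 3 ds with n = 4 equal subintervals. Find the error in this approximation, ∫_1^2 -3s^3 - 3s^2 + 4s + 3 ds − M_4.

-0.0859375

Exact integral: ∫_1^2 f(s) ds = -9.25.
M_4 = -9.1640625.
Error = -9.25 − (-9.1640625) = -0.0859375.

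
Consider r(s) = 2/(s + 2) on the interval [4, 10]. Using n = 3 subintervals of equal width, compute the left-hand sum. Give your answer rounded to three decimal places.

1.567

Δs = (10 − 4)/3 = 2.
Left endpoints: 4, 6, 8.
r(4) = 1/3, r(6) = 0.25, r(8) = 0.2.
Sum = Δs · [r(4) + r(6) + r(8)].
Sum ≈ 1.567.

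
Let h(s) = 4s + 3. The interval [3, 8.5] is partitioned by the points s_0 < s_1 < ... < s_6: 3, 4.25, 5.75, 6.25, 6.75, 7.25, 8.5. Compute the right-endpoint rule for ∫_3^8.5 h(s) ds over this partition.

155.25

Subinterval widths: 1.25, 1.5, 0.5, 0.5, 0.5, 1.25.
Right endpoints: 4.25, 5.75, 6.25, 6.75, 7.25, 8.5.
h(4.25) = 20, h(5.75) = 26, h(6.25) = 28, h(6.75) = 30, h(7.25) = 32, h(8.5) = 37.
Sum = Σ Δs_i · h(s_i).
Sum = 155.25.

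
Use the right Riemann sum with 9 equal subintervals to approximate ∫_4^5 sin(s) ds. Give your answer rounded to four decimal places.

Δs = (5 − 4)/9 = 1/9.
Right endpoints: 37/9, 38/9, 13/3, 40/9, 41/9, 14/3, 43/9, 44/9, 5.
f(37/9) ≈ -0.8246, f(38/9) ≈ -0.8823, f(13/3) ≈ -0.9290, f(40/9) ≈ -0.9643, f(41/9) ≈ -0.9877, f(14/3) ≈ -0.9990, f(43/9) ≈ -0.9979, f(44/9) ≈ -0.9845, f(5) ≈ -0.9589.
Sum = Δs · [f(37/9) + f(38/9) + f(13/3) + ...].
Sum ≈ -0.9476.

-0.9476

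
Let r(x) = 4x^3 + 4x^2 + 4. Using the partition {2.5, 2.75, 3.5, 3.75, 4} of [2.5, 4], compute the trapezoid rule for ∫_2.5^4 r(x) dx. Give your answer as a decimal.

290.703125

Subinterval widths: 0.25, 0.75, 0.25, 0.25.
r(2.5) = 91.5, r(2.75) = 117.4375, r(3.5) = 224.5, r(3.75) = 271.1875, r(4) = 324.
On each subinterval the trapezoid contributes (Δx_i/2)·[r(x_{i-1}) + r(x_i)].
Sum = 290.703125.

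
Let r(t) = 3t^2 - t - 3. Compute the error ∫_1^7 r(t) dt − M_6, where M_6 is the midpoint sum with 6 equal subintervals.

Exact integral: ∫_1^7 r(t) dt = 300.
M_6 = 298.5.
Error = 300 − 298.5 = 1.5.

1.5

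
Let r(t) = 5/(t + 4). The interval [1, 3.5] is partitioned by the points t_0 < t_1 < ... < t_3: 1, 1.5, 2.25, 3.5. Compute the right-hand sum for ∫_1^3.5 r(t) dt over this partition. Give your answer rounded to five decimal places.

Subinterval widths: 0.5, 0.75, 1.25.
Right endpoints: 1.5, 2.25, 3.5.
r(1.5) = 10/11, r(2.25) = 0.8, r(3.5) = 2/3.
Sum = Σ Δt_i · r(t_i).
Sum ≈ 1.88788.

1.88788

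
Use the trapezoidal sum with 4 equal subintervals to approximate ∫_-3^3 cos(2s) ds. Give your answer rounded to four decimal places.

Δs = (3 − (-3))/4 = 1.5.
f(-3) ≈ 0.9602, f(-1.5) ≈ -0.9900, f(0) ≈ 1.0000, f(1.5) ≈ -0.9900, f(3) ≈ 0.9602.
T_4 = (Δs/2)·[f(s_0) + 2f(s_1) + 2f(s_2) + 2f(s_3) + f(s_4)].
Sum ≈ -0.0297.

-0.0297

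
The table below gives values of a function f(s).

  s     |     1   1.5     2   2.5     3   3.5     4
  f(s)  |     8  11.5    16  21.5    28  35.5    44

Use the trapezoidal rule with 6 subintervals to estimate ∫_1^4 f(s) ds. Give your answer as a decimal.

Δs = 0.5.
T_6 = (0.5/2)·[8 + 2·11.5 + 2·16 + 2·21.5 + 2·28 + 2·35.5 + 44] = 69.25.

69.25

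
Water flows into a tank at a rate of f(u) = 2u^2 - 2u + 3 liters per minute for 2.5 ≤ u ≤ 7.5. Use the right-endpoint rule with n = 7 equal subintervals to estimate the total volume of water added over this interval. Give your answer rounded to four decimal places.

Δu = (7.5 − 2.5)/7 = 5/7.
Right endpoints: 45/14, 55/14, 65/14, 75/14, 85/14, 95/14, 7.5.
f(45/14) = 1689/98, f(55/14) = 2549/98, f(65/14) = 3609/98, f(75/14) = 4869/98, f(85/14) = 6329/98, f(95/14) = 7989/98, f(7.5) = 100.5.
Sum = Δu · [f(45/14) + f(55/14) + f(65/14) + ...].
Sum ≈ 268.8265.

268.8265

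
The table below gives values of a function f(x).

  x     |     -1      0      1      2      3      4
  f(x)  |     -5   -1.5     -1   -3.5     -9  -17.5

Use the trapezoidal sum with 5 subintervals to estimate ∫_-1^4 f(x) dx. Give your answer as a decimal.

-26.25

Δx = 1.
T_5 = (1/2)·[(-5) + 2·(-1.5) + 2·(-1) + 2·(-3.5) + 2·(-9) + (-17.5)] = -26.25.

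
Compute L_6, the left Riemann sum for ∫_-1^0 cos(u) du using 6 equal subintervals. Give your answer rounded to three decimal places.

0.801

Δu = (0 − (-1))/6 = 1/6.
Left endpoints: -1, -5/6, -2/3, -0.5, -1/3, -1/6.
f(-1) ≈ 0.540, f(-5/6) ≈ 0.672, f(-2/3) ≈ 0.786, f(-0.5) ≈ 0.878, f(-1/3) ≈ 0.945, f(-1/6) ≈ 0.986.
Sum = Δu · [f(-1) + f(-5/6) + f(-2/3) + ...].
Sum ≈ 0.801.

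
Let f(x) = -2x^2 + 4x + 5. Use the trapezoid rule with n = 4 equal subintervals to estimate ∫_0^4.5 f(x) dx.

0.3515625

Δx = (4.5 − 0)/4 = 1.125.
f(0) = 5, f(1.125) = 6.96875, f(2.25) = 3.875, f(3.375) = -4.28125, f(4.5) = -17.5.
T_4 = (Δx/2)·[f(x_0) + 2f(x_1) + 2f(x_2) + 2f(x_3) + f(x_4)].
Sum = 0.3515625.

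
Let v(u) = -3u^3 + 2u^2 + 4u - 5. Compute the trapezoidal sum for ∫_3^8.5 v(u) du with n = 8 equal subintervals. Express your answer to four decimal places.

Δu = (8.5 − 3)/8 = 0.6875.
v(3) = -56, v(3.6875) = -464809/4096, v(4.375) = -102625/512, v(5.0625) = -1321907/4096, v(5.75) = -486.203125, v(6.4375) = -2853701/4096, v(7.125) = -491563/512, v(7.8125) = -5251855/4096, v(8.5) = -1668.875.
T_8 = (Δu/2)·[v(u_0) + 2v(u_1) + ... + 2v(u_{7}) + v(u_8)].
Sum ≈ -3385.4353.

-3385.4353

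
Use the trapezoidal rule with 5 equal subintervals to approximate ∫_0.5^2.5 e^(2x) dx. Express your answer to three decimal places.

Δx = (2.5 − 0.5)/5 = 0.4.
f(0.5) ≈ 2.718, f(0.9) ≈ 6.050, f(1.3) ≈ 13.464, f(1.7) ≈ 29.964, f(2.1) ≈ 66.686, f(2.5) ≈ 148.413.
T_5 = (Δx/2)·[f(x_0) + 2f(x_1) + ... + 2f(x_{4}) + f(x_5)].
Sum ≈ 76.692.

76.692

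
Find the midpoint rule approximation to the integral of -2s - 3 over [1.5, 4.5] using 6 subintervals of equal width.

Δs = (4.5 − 1.5)/6 = 0.5.
Midpoints: 1.75, 2.25, 2.75, 3.25, 3.75, 4.25.
f(1.75) = -6.5, f(2.25) = -7.5, f(2.75) = -8.5, f(3.25) = -9.5, f(3.75) = -10.5, f(4.25) = -11.5.
Sum = Δs · [f(1.75) + f(2.25) + f(2.75) + ...].
Sum = -27.

-27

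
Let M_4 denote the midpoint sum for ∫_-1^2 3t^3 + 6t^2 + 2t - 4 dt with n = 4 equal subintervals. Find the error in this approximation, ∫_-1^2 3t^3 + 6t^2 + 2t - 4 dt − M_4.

Exact integral: ∫_-1^2 f(t) dt = 20.25.
M_4 = 18.7734375.
Error = 20.25 − 18.7734375 = 1.4765625.

1.4765625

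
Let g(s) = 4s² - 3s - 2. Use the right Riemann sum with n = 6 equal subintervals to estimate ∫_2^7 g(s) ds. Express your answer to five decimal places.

Δs = (7 − 2)/6 = 5/6.
Right endpoints: 17/6, 11/3, 4.5, 16/3, 37/6, 7.
g(17/6) = 389/18, g(11/3) = 367/9, g(4.5) = 65.5, g(16/3) = 862/9, g(37/6) = 2369/18, g(7) = 173.
Sum = Δs · [g(17/6) + g(11/3) + g(4.5) + ...].
Sum ≈ 440.23148.

440.23148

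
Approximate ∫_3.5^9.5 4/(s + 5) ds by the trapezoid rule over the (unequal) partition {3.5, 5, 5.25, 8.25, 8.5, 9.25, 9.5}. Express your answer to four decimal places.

Subinterval widths: 1.5, 0.25, 3, 0.25, 0.75, 0.25.
f(3.5) = 8/17, f(5) = 0.4, f(5.25) = 16/41, f(8.25) = 16/53, f(8.5) = 8/27, f(9.25) = 16/57, f(9.5) = 8/29.
On each subinterval the trapezoid contributes (Δs_i/2)·[f(s_{i-1}) + f(s_i)].
Sum ≈ 2.1506.

2.1506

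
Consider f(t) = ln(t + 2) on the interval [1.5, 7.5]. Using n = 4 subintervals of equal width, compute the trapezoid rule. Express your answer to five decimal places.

Δt = (7.5 − 1.5)/4 = 1.5.
f(1.5) ≈ 1.25276, f(3) ≈ 1.60944, f(4.5) ≈ 1.87180, f(6) ≈ 2.07944, f(7.5) ≈ 2.25129.
T_4 = (Δt/2)·[f(t_0) + 2f(t_1) + 2f(t_2) + 2f(t_3) + f(t_4)].
Sum ≈ 10.96906.

10.96906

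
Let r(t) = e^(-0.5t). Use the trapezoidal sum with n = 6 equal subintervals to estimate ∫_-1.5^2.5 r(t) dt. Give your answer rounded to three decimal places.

Δt = (2.5 − (-1.5))/6 = 2/3.
r(-1.5) ≈ 2.117, r(-5/6) ≈ 1.517, r(-1/6) ≈ 1.087, r(0.5) ≈ 0.779, r(7/6) ≈ 0.558, r(11/6) ≈ 0.400, r(2.5) ≈ 0.287.
T_6 = (Δt/2)·[r(t_0) + 2r(t_1) + ... + 2r(t_{5}) + r(t_6)].
Sum ≈ 3.695.

3.695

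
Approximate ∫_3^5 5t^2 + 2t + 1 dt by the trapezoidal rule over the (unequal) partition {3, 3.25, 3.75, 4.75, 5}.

182.296875

Subinterval widths: 0.25, 0.5, 1, 0.25.
f(3) = 52, f(3.25) = 60.3125, f(3.75) = 78.8125, f(4.75) = 123.3125, f(5) = 136.
On each subinterval the trapezoid contributes (Δt_i/2)·[f(t_{i-1}) + f(t_i)].
Sum = 182.296875.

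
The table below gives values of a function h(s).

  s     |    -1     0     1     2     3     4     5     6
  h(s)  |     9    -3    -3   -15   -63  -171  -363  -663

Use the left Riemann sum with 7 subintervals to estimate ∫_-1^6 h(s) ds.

Δs = 1.
Sum = 1·[9 + (-3) + (-3) + (-15) + (-63) + (-171) + (-363)] = -609.

-609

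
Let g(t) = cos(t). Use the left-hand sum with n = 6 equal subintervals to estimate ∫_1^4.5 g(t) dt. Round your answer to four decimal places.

Δt = (4.5 − 1)/6 = 7/12.
Left endpoints: 1, 19/12, 13/6, 2.75, 10/3, 47/12.
g(1) ≈ 0.5403, g(19/12) ≈ -0.0125, g(13/6) ≈ -0.5612, g(2.75) ≈ -0.9243, g(10/3) ≈ -0.9817, g(47/12) ≈ -0.7144.
Sum = Δt · [g(1) + g(19/12) + g(13/6) + ...].
Sum ≈ -1.5481.

-1.5481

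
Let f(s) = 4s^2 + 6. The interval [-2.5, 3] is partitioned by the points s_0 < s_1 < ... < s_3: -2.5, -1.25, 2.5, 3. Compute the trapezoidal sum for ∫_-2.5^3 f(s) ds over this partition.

Subinterval widths: 1.25, 3.75, 0.5.
f(-2.5) = 31, f(-1.25) = 12.25, f(2.5) = 31, f(3) = 42.
On each subinterval the trapezoid contributes (Δs_i/2)·[f(s_{i-1}) + f(s_i)].
Sum = 126.375.

126.375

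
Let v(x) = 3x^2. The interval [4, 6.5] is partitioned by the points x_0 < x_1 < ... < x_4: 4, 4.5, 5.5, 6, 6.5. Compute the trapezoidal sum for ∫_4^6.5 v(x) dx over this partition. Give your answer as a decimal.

211.3125

Subinterval widths: 0.5, 1, 0.5, 0.5.
v(4) = 48, v(4.5) = 60.75, v(5.5) = 90.75, v(6) = 108, v(6.5) = 126.75.
On each subinterval the trapezoid contributes (Δx_i/2)·[v(x_{i-1}) + v(x_i)].
Sum = 211.3125.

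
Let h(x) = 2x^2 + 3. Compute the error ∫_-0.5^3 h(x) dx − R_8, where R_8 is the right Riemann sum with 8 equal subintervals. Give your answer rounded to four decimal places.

-4.0514

Exact integral: ∫_-0.5^3 h(x) dx ≈ 28.583333.
R_8 ≈ 32.634766.
Error ≈ 28.583333 − 32.634766 ≈ -4.0514.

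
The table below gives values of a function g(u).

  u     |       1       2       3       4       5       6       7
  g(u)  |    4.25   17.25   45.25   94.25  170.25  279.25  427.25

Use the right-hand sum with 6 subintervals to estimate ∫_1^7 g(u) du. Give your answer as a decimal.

Δu = 1.
Sum = 1·[17.25 + 45.25 + 94.25 + 170.25 + 279.25 + 427.25] = 1033.5.

1033.5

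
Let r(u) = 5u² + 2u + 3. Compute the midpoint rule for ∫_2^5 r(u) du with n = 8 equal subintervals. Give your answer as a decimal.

Δu = (5 − 2)/8 = 0.375.
Midpoints: 2.1875, 2.5625, 2.9375, 3.3125, 3.6875, 4.0625, 4.4375, 4.8125.
r(2.1875) = 31.30078125, r(2.5625) = 40.95703125, r(2.9375) = 52.01953125, r(3.3125) = 64.48828125, r(3.6875) = 78.36328125, r(4.0625) = 93.64453125, r(4.4375) = 110.33203125, r(4.8125) = 128.42578125.
Sum = Δu · [r(2.1875) + r(2.5625) + r(2.9375) + ...].
Sum = 224.82421875.

224.82421875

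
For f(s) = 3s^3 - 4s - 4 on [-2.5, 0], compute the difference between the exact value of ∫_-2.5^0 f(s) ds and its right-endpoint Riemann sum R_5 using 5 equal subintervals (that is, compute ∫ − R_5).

-8.046875

Exact integral: ∫_-2.5^0 f(s) ds = -26.796875.
R_5 = -18.75.
Error = -26.796875 − (-18.75) = -8.046875.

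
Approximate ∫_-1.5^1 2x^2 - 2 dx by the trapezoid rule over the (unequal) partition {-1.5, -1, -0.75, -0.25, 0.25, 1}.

Subinterval widths: 0.5, 0.25, 0.5, 0.5, 0.75.
f(-1.5) = 2.5, f(-1) = 0, f(-0.75) = -0.875, f(-0.25) = -1.875, f(0.25) = -1.875, f(1) = 0.
On each subinterval the trapezoid contributes (Δx_i/2)·[f(x_{i-1}) + f(x_i)].
Sum = -1.8125.

-1.8125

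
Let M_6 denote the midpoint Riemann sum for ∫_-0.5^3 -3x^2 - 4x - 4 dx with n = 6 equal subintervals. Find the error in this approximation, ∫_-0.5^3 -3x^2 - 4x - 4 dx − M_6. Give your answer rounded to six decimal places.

Exact integral: ∫_-0.5^3 f(x) dx = -58.625.
M_6 ≈ -58.32725694.
Error ≈ -58.625 − (-58.32725694) ≈ -0.297743.

-0.297743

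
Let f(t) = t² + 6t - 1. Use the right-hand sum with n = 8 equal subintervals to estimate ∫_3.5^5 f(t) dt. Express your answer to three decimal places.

66.173

Δt = (5 − 3.5)/8 = 0.1875.
Right endpoints: 3.6875, 3.875, 4.0625, 4.25, 4.4375, 4.625, 4.8125, 5.
f(3.6875) = 34.72265625, f(3.875) = 37.265625, f(4.0625) = 39.87890625, f(4.25) = 42.5625, f(4.4375) = 45.31640625, f(4.625) = 48.140625, f(4.8125) = 51.03515625, f(5) = 54.
Sum = Δt · [f(3.6875) + f(3.875) + f(4.0625) + ...].
Sum ≈ 66.173.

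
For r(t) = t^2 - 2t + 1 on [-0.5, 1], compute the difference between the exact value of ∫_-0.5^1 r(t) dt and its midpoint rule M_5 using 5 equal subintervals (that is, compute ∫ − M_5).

Exact integral: ∫_-0.5^1 r(t) dt = 1.125.
M_5 = 1.11375.
Error = 1.125 − 1.11375 = 0.01125.

0.01125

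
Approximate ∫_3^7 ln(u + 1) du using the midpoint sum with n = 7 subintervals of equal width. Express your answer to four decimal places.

7.0921

Δu = (7 − 3)/7 = 4/7.
Midpoints: 23/7, 27/7, 31/7, 5, 39/7, 43/7, 47/7.
f(23/7) ≈ 1.4553, f(27/7) ≈ 1.5805, f(31/7) ≈ 1.6917, f(5) ≈ 1.7918, f(39/7) ≈ 1.8827, f(43/7) ≈ 1.9661, f(47/7) ≈ 2.0431.
Sum = Δu · [f(23/7) + f(27/7) + f(31/7) + ...].
Sum ≈ 7.0921.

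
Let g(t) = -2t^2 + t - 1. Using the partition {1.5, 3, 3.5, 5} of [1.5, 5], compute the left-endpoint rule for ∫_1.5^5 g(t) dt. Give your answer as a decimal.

Subinterval widths: 1.5, 0.5, 1.5.
Left endpoints: 1.5, 3, 3.5.
g(1.5) = -4, g(3) = -16, g(3.5) = -22.
Sum = Σ Δt_i · g(t_i).
Sum = -47.

-47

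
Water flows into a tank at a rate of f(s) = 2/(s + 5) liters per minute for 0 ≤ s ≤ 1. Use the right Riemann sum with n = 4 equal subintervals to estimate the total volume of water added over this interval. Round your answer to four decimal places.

Δs = (1 − 0)/4 = 0.25.
Right endpoints: 0.25, 0.5, 0.75, 1.
f(0.25) = 8/21, f(0.5) = 4/11, f(0.75) = 8/23, f(1) = 1/3.
Sum = Δs · [f(0.25) + f(0.5) + f(0.75) + f(1)].
Sum ≈ 0.3564.

0.3564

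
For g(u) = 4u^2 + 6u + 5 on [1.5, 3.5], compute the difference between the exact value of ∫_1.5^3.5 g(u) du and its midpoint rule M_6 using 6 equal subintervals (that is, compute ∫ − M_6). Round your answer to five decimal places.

0.07407

Exact integral: ∫_1.5^3.5 g(u) du ≈ 92.6666667.
M_6 ≈ 92.5925926.
Error ≈ 92.6666667 − 92.5925926 ≈ 0.07407.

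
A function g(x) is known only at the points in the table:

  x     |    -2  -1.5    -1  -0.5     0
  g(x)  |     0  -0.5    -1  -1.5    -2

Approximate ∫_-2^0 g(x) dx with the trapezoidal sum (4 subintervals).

-2

Δx = 0.5.
T_4 = (0.5/2)·[0 + 2·(-0.5) + 2·(-1) + 2·(-1.5) + (-2)] = -2.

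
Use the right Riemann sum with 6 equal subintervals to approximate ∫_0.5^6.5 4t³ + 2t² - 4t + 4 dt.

2531

Δt = (6.5 − 0.5)/6 = 1.
Right endpoints: 1.5, 2.5, 3.5, 4.5, 5.5, 6.5.
f(1.5) = 16, f(2.5) = 69, f(3.5) = 186, f(4.5) = 391, f(5.5) = 708, f(6.5) = 1161.
Sum = Δt · [f(1.5) + f(2.5) + f(3.5) + ...].
Sum = 2531.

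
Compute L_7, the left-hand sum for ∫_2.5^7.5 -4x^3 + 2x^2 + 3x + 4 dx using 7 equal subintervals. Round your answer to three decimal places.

Δx = (7.5 − 2.5)/7 = 5/7.
Left endpoints: 2.5, 45/14, 55/14, 65/14, 75/14, 85/14, 95/14.
f(2.5) = -38.5, f(45/14) = -67591/686, f(55/14) = -134371/686, f(65/14) = -232751/686, f(75/14) = -368731/686, f(85/14) = -548311/686, f(95/14) = -777491/686.
Sum = Δx · [f(2.5) + f(45/14) + f(55/14) + ...].
Sum ≈ -2244.541.

-2244.541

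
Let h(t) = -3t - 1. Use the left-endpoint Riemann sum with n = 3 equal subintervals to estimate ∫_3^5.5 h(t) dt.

-31.25

Δt = (5.5 − 3)/3 = 5/6.
Left endpoints: 3, 23/6, 14/3.
h(3) = -10, h(23/6) = -12.5, h(14/3) = -15.
Sum = Δt · [h(3) + h(23/6) + h(14/3)].
Sum = -31.25.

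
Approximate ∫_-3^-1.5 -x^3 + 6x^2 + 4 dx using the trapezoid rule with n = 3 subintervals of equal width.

73.03125

Δx = (-1.5 − (-3))/3 = 0.5.
f(-3) = 85, f(-2.5) = 57.125, f(-2) = 36, f(-1.5) = 20.875.
T_3 = (Δx/2)·[f(x_0) + 2f(x_1) + 2f(x_2) + f(x_3)].
Sum = 73.03125.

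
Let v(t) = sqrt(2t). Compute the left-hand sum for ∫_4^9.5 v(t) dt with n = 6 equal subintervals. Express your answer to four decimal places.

Δt = (9.5 − 4)/6 = 11/12.
Left endpoints: 4, 59/12, 35/6, 6.75, 23/3, 103/12.
v(4) ≈ 2.8284, v(59/12) ≈ 3.1358, v(35/6) ≈ 3.4157, v(6.75) ≈ 3.6742, v(23/3) ≈ 3.9158, v(103/12) ≈ 4.1433.
Sum = Δt · [v(4) + v(59/12) + v(35/6) + ...].
Sum ≈ 19.3537.

19.3537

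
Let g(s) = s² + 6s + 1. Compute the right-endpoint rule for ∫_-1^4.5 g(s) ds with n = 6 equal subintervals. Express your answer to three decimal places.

Δs = (4.5 − (-1))/6 = 11/12.
Right endpoints: -1/12, 5/6, 1.75, 8/3, 43/12, 4.5.
g(-1/12) = 73/144, g(5/6) = 241/36, g(1.75) = 14.5625, g(8/3) = 217/9, g(43/12) = 5089/144, g(4.5) = 48.25.
Sum = Δs · [g(-1/12) + g(5/6) + g(1.75) + ...].
Sum ≈ 118.677.

118.677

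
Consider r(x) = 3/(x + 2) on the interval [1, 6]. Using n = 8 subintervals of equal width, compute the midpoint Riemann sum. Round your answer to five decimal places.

Δx = (6 − 1)/8 = 0.625.
Midpoints: 1.3125, 1.9375, 2.5625, 3.1875, 3.8125, 4.4375, 5.0625, 5.6875.
r(1.3125) = 48/53, r(1.9375) = 16/21, r(2.5625) = 48/73, r(3.1875) = 48/83, r(3.8125) = 16/31, r(4.4375) = 48/103, r(5.0625) = 48/113, r(5.6875) = 16/41.
Sum = Δx · [r(1.3125) + r(1.9375) + r(2.5625) + ...].
Sum ≈ 2.93786.

2.93786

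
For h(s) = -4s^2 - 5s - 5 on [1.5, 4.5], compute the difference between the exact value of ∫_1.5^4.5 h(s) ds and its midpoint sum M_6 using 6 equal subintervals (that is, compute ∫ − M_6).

-0.25

Exact integral: ∫_1.5^4.5 h(s) ds = -177.
M_6 = -176.75.
Error = -177 − (-176.75) = -0.25.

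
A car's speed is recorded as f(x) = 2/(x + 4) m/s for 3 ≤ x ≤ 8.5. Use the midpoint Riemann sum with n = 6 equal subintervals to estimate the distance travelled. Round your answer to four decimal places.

1.1587

Δx = (8.5 − 3)/6 = 11/12.
Midpoints: 83/24, 4.375, 127/24, 149/24, 7.125, 193/24.
f(83/24) = 48/179, f(4.375) = 16/67, f(127/24) = 48/223, f(149/24) = 48/245, f(7.125) = 16/89, f(193/24) = 48/289.
Sum = Δx · [f(83/24) + f(4.375) + f(127/24) + ...].
Sum ≈ 1.1587.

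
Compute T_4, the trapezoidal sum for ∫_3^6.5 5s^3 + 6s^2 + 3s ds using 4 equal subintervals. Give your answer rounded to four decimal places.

2709.7041

Δs = (6.5 − 3)/4 = 0.875.
f(3) = 198, f(3.875) = 201035/512, f(4.75) = 685.484375, f(5.625) = 561465/512, f(6.5) = 1646.125.
T_4 = (Δs/2)·[f(s_0) + 2f(s_1) + 2f(s_2) + 2f(s_3) + f(s_4)].
Sum ≈ 2709.7041.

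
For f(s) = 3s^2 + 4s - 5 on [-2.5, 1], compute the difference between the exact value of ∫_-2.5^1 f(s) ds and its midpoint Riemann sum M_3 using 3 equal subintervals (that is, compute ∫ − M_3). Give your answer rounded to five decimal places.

Exact integral: ∫_-2.5^1 f(s) ds = -11.375.
M_3 ≈ -12.5659722.
Error ≈ -11.375 − (-12.5659722) ≈ 1.19097.

1.19097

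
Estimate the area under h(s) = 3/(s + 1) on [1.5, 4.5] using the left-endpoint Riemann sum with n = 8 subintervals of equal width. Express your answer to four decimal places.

Δs = (4.5 − 1.5)/8 = 0.375.
Left endpoints: 1.5, 1.875, 2.25, 2.625, 3, 3.375, 3.75, 4.125.
h(1.5) = 1.2, h(1.875) = 24/23, h(2.25) = 12/13, h(2.625) = 24/29, h(3) = 0.75, h(3.375) = 24/35, h(3.75) = 12/19, h(4.125) = 24/41.
Sum = Δs · [h(1.5) + h(1.875) + h(2.25) + ...].
Sum ≈ 2.4926.

2.4926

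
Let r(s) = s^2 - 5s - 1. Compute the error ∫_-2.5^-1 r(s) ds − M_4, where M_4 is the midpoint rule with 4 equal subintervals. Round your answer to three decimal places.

Exact integral: ∫_-2.5^-1 r(s) ds = 16.5.
M_4 ≈ 16.48242.
Error ≈ 16.5 − 16.48242 ≈ 0.018.

0.018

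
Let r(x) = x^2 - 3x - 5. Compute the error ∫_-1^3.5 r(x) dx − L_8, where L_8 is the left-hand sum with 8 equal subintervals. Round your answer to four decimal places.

Exact integral: ∫_-1^3.5 r(x) dx = -24.75.
L_8 ≈ -23.879883.
Error ≈ -24.75 − (-23.879883) ≈ -0.8701.

-0.8701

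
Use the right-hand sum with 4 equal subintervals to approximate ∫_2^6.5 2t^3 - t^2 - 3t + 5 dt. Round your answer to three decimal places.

1054.881

Δt = (6.5 − 2)/4 = 1.125.
Right endpoints: 3.125, 4.25, 5.375, 6.5.
f(3.125) = 46.89453125, f(4.25) = 127.71875, f(5.375) = 270.55859375, f(6.5) = 492.5.
Sum = Δt · [f(3.125) + f(4.25) + f(5.375) + f(6.5)].
Sum ≈ 1054.881.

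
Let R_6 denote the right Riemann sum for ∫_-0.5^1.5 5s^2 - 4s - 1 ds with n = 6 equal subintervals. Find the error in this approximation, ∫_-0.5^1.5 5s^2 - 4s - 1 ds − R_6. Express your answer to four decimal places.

-0.5185

Exact integral: ∫_-0.5^1.5 f(s) ds ≈ -0.166667.
R_6 ≈ 0.351852.
Error ≈ -0.166667 − 0.351852 ≈ -0.5185.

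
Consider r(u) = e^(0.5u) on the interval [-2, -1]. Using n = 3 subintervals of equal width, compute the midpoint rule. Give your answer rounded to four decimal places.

Δu = (-1 − (-2))/3 = 1/3.
Midpoints: -11/6, -1.5, -7/6.
r(-11/6) ≈ 0.3998, r(-1.5) ≈ 0.4724, r(-7/6) ≈ 0.5580.
Sum = Δu · [r(-11/6) + r(-1.5) + r(-7/6)].
Sum ≈ 0.4768.

0.4768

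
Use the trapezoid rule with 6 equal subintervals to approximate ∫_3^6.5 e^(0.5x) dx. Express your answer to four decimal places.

Δx = (6.5 − 3)/6 = 7/12.
f(3) ≈ 4.4817, f(43/12) ≈ 5.9994, f(25/6) ≈ 8.0312, f(4.75) ≈ 10.7510, f(16/3) ≈ 14.3919, f(71/12) ≈ 19.2658, f(6.5) ≈ 25.7903.
T_6 = (Δx/2)·[f(x_0) + 2f(x_1) + ... + 2f(x_{5}) + f(x_6)].
Sum ≈ 42.9190.

42.9190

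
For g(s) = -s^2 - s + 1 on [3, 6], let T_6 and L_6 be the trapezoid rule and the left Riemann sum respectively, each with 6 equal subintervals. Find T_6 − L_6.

T_6 = -73.625.
L_6 = -66.125.
T_6 − L_6 = -7.5.

-7.5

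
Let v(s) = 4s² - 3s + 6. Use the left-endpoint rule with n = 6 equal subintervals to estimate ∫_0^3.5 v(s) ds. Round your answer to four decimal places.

Δs = (3.5 − 0)/6 = 7/12.
Left endpoints: 0, 7/12, 7/6, 1.75, 7/3, 35/12.
v(0) = 6, v(7/12) = 101/18, v(7/6) = 143/18, v(1.75) = 13, v(7/3) = 187/9, v(35/12) = 563/18.
Sum = Δs · [v(0) + v(7/12) + v(7/6) + ...].
Sum ≈ 49.3565.

49.3565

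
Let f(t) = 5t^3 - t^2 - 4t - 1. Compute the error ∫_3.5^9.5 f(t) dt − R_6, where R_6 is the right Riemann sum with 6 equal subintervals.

-2081.75

Exact integral: ∫_3.5^9.5 f(t) dt = 9560.25.
R_6 = 11642.
Error = 9560.25 − 11642 = -2081.75.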